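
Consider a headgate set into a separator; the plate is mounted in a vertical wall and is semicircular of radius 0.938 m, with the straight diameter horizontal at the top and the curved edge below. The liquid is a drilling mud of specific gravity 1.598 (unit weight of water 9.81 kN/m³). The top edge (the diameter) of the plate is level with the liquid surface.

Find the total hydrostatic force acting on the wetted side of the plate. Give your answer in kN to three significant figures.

γ = 1.598 × 9.81 = 15.67638 kN/m³.
The centroid of a semicircle lies 4r/(3π) = 0.3981 m from the diameter, here below the top edge, so the centroid depth is h_c = 0.3981 m.
A = πr²/2 = π × 0.938²/2 = 1.38206 m².
Resultant F = γ·h_c·A = 15.67638 × 0.3981 × 1.38206 = 8.62511 kN.

F ≈ 8.63 kN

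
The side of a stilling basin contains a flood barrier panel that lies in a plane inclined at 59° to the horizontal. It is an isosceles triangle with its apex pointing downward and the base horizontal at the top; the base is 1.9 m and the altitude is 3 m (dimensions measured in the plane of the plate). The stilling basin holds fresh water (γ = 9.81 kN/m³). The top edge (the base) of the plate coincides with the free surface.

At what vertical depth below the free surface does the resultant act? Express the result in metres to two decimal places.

h_p = 1.29 m

γ = 9.81 kN/m³.
Let θ = 59° be the plate's angle to the horizontal; measure y along the incline from where the plane meets the free surface. Vertical depth h = y·sinθ with sinθ = 0.857167.
With the apex down, the centroid sits h/3 = 3/3 = 1 m below the base (the top edge), so y_c = 1 m and h_c = 1 × 0.857167 = 0.857167 m.
A = ½ × 1.9 × 3 = 2.85 m².
Resultant F = γ·h_c·A = 9.81 × 0.857167 × 2.85 = 23.9651 kN.
I_c = b·h³/36 = 1.9 × 3³/36 = 1.425 m⁴.
Centre of pressure: y_p = y_c + I_c/(y_c·A) = 1 + 1.425/(1 × 2.85) = 1 + 0.5 = 1.5 m along the plane.
Vertically, h_p = y_p·sinθ = 1.5 × 0.857167 = 1.28575 m.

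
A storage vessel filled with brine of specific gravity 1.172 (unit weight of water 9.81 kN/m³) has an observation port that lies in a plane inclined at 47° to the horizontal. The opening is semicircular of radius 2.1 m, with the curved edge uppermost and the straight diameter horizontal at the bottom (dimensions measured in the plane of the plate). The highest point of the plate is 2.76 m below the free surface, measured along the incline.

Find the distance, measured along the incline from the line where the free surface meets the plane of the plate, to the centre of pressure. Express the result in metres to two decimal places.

γ = 1.172 × 9.81 = 11.49732 kN/m³.
Let θ = 47° be the plate's angle to the horizontal; measure y along the incline from where the plane meets the free surface. Vertical depth h = y·sinθ with sinθ = 0.731354.
The centroid lies 4r/(3π) = 0.891268 m above the diameter, so r − 4r/(3π) = 2.1 − 0.891268 = 1.20873 m below the topmost point, so y_c = 2.76 + 1.20873 = 3.96873 m and h_c = 3.96873 × 0.731354 = 2.90255 m.
A = πr²/2 = π × 2.1²/2 = 6.92721 m².
Resultant F = γ·h_c·A = 11.49732 × 2.90255 × 6.92721 = 231.172 kN.
I_c = (π/8 − 8/(9π))·r⁴ = 0.109757 × 2.1⁴ = 2.13457 m⁴.
Centre of pressure: y_p = y_c + I_c/(y_c·A) = 3.96873 + 2.13457/(3.96873 × 6.92721) = 3.96873 + 0.0776427 = 4.04637 m along the plane.

y_p = 4.05 m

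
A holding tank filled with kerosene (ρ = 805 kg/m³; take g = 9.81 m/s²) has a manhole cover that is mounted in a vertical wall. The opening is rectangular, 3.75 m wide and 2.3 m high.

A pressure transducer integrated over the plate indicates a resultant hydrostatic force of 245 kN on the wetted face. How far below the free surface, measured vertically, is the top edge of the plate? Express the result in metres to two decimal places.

d_top ≈ 2.45 m

γ = ρg = 805 × 9.81 / 1000 = 7.89705 kN/m³.
A = 3.75 × 2.3 = 8.625 m².
From F = γ·h_c·A, the centroid depth is h_c = 245/(7.89705 × 8.625) = 3.59701 m.
The centroid lies 2.3/2 = 1.15 m below the top edge, so the top edge sits at h_top = 3.59701 − 1.15 = 2.44701 m below the surface.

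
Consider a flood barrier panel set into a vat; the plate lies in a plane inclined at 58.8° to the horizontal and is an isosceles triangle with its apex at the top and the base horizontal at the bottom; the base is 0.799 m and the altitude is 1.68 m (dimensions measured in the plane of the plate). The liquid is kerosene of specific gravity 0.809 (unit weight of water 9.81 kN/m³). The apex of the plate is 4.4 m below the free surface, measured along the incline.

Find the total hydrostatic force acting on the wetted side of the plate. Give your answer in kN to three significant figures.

γ = 0.809 × 9.81 = 7.93629 kN/m³.
Let θ = 58.8° be the plate's angle to the horizontal; measure y along the incline from where the plane meets the free surface. Vertical depth h = y·sinθ with sinθ = 0.855364.
With the apex up, the centroid sits 2h/3 = 2 × 1.68/3 = 1.12 m below the apex, so y_c = 4.4 + 1.12 = 5.52 m and h_c = 5.52 × 0.855364 = 4.72161 m.
A = ½ × 0.799 × 1.68 = 0.67116 m².
Resultant F = γ·h_c·A = 7.93629 × 4.72161 × 0.67116 = 25.1498 kN.

F ≈ 25.1 kN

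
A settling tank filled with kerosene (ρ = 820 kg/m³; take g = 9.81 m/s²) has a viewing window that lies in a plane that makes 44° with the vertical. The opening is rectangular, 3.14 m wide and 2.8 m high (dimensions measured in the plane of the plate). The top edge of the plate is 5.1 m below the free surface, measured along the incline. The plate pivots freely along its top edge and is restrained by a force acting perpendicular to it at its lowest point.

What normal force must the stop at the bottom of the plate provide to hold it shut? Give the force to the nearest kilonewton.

γ = ρg = 820 × 9.81 / 1000 = 8.0442 kN/m³.
The plate makes 44° with the vertical, i.e. θ = 90° − 44° = 46° to the horizontal. Measuring y along the incline from the free-surface line, vertical depth h = y·sinθ with sinθ = 0.719340.
The centroid lies 2.8/2 = 1.4 m below the top edge, so y_c = 5.1 + 1.4 = 6.5 m and h_c = 6.5 × 0.719340 = 4.67571 m.
A = 3.14 × 2.8 = 8.792 m².
Resultant F = γ·h_c·A = 8.0442 × 4.67571 × 8.792 = 330.688 kN.
I_c = b·h³/12 = 3.14 × 2.8³/12 = 5.74411 m⁴.
Centre of pressure: y_p = y_c + I_c/(y_c·A) = 6.5 + 5.74411/(6.5 × 8.792) = 6.5 + 0.100513 = 6.60051 m along the plane.
The resultant acts 1.4 + 0.100513 = 1.50051 m (along the plate) below the hinge at the top edge, so the moment about the hinge is M = F × 1.50051 = 330.688 × 1.50051 = 496.201 kN·m.
A normal force at the bottom, 2.8 m from the hinge, must supply this moment: P = 496.201/2.8 = 177.215 kN.

P ≈ 177 kN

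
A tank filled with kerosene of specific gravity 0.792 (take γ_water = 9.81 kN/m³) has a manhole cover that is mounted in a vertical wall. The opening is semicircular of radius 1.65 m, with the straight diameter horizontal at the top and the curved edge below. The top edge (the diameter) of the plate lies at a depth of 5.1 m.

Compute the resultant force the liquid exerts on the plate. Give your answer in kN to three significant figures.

γ = 0.792 × 9.81 = 7.76952 kN/m³.
The centroid of a semicircle lies 4r/(3π) = 0.700282 m from the diameter, here below the top edge, so the centroid depth is h_c = 5.1 + 0.700282 = 5.80028 m.
A = πr²/2 = π × 1.65²/2 = 4.27649 m².
Resultant F = γ·h_c·A = 7.76952 × 5.80028 × 4.27649 = 192.722 kN.

F ≈ 193 kN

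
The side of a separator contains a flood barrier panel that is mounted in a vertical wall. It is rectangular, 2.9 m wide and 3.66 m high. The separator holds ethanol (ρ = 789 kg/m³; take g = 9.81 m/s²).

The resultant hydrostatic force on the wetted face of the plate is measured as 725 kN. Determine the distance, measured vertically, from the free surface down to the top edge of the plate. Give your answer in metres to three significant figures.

d_top ≈ 6.99 m

γ = ρg = 789 × 9.81 / 1000 = 7.74009 kN/m³.
A = 2.9 × 3.66 = 10.614 m².
From F = γ·h_c·A, the centroid depth is h_c = 725/(7.74009 × 10.614) = 8.82496 m.
The centroid lies 3.66/2 = 1.83 m below the top edge, so the top edge sits at h_top = 8.82496 − 1.83 = 6.99496 m below the surface.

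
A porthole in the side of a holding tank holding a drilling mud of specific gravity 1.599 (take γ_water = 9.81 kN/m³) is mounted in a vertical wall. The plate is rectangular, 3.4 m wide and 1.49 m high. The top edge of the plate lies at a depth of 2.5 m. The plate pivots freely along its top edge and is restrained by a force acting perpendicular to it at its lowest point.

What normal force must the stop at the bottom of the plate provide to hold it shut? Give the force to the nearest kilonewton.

γ = 1.599 × 9.81 = 15.68619 kN/m³.
The centroid lies 1.49/2 = 0.745 m below the top edge, so the centroid depth is h_c = 2.5 + 0.745 = 3.245 m.
A = 3.4 × 1.49 = 5.066 m².
Resultant F = γ·h_c·A = 15.68619 × 3.245 × 5.066 = 257.868 kN.
I_c = b·h³/12 = 3.4 × 1.49³/12 = 0.937252 m⁴.
Centre of pressure: y_p = y_c + I_c/(y_c·A) = 3.245 + 0.937252/(3.245 × 5.066) = 3.245 + 0.0570133 = 3.30201 m along the plane.
The resultant acts 0.745 + 0.0570133 = 0.802013 m (along the plate) below the hinge at the top edge, so the moment about the hinge is M = F × 0.802013 = 257.868 × 0.802013 = 206.813 kN·m.
A normal force at the bottom, 1.49 m from the hinge, must supply this moment: P = 206.813/1.49 = 138.801 kN.

P ≈ 139 kN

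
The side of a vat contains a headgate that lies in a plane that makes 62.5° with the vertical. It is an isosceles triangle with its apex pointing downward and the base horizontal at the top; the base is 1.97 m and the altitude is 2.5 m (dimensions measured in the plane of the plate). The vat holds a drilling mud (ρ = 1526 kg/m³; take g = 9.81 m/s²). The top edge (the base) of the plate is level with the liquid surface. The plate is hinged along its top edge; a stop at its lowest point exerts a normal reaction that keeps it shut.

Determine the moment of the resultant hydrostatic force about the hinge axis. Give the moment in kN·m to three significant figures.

γ = ρg = 1526 × 9.81 / 1000 = 14.97006 kN/m³.
The plate makes 62.5° with the vertical, i.e. θ = 90° − 62.5° = 27.5° to the horizontal. Measuring y along the incline from the free-surface line, vertical depth h = y·sinθ with sinθ = 0.461749.
With the apex down, the centroid sits h/3 = 2.5/3 = 0.833333 m below the base (the top edge), so y_c = 0.833333 m and h_c = 0.833333 × 0.461749 = 0.384791 m.
A = ½ × 1.97 × 2.5 = 2.4625 m².
Resultant F = γ·h_c·A = 14.97006 × 0.384791 × 2.4625 = 14.1848 kN.
I_c = b·h³/36 = 1.97 × 2.5³/36 = 0.855035 m⁴.
Centre of pressure: y_p = y_c + I_c/(y_c·A) = 0.833333 + 0.855035/(0.833333 × 2.4625) = 0.833333 + 0.416667 = 1.25 m along the plane.
The resultant acts 0.833333 + 0.416667 = 1.25 m (along the plate) below the hinge at the top edge, so the moment about the hinge is M = F × 1.25 = 14.1848 × 1.25 = 17.731 kN·m.

M ≈ 17.7 kN·m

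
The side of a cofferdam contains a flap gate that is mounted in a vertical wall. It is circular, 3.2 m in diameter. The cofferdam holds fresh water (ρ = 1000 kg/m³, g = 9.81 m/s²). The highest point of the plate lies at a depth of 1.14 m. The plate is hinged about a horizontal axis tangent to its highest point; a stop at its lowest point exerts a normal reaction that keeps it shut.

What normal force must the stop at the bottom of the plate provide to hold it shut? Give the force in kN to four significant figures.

P ≈ 123.9 kN

γ = ρg = 1000 × 9.81 = 9810 N/m³ = 9.81 kN/m³.
The centroid is at the centre, 1.6 m below the top of the plate, so the centroid depth is h_c = 1.14 + 1.6 = 2.74 m.
A = π(1.6)² = 8.04248 m².
Resultant F = γ·h_c·A = 9.81 × 2.74 × 8.04248 = 216.177 kN.
I_c = πr⁴/4 = π × 1.6⁴/4 = 5.14719 m⁴.
Centre of pressure: y_p = y_c + I_c/(y_c·A) = 2.74 + 5.14719/(2.74 × 8.04248) = 2.74 + 0.233577 = 2.97358 m along the plane.
The resultant acts 1.6 + 0.233577 = 1.83358 m (along the plate) below the hinge at the top edge, so the moment about the hinge is M = F × 1.83358 = 216.177 × 1.83358 = 396.378 kN·m.
A normal force at the bottom, 3.2 m from the hinge, must supply this moment: P = 396.378/3.2 = 123.868 kN.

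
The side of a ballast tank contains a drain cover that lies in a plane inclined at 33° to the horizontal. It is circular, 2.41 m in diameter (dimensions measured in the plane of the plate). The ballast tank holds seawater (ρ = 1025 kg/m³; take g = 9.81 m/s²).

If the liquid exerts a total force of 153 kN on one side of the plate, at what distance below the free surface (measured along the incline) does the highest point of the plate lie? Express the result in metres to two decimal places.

γ = ρg = 1025 × 9.81 / 1000 = 10.05525 kN/m³.
A = π(1.205)² = 4.56167 m².
From F = γ·h_c·A, the centroid depth is h_c = 153/(10.05525 × 4.56167) = 3.33561 m.
Let θ = 33° be the plate's angle to the horizontal; measure y along the incline from where the plane meets the free surface. Vertical depth h = y·sinθ with sinθ = 0.544639.
Along the incline, y_c = h_c/sinθ = 3.33561/0.544639 = 6.12444 m.
The centroid is at the centre, 1.205 m below the top of the plate, so the highest point sits at y_top = 6.12444 − 1.205 = 4.91944 m along the incline.

y_top ≈ 4.92 m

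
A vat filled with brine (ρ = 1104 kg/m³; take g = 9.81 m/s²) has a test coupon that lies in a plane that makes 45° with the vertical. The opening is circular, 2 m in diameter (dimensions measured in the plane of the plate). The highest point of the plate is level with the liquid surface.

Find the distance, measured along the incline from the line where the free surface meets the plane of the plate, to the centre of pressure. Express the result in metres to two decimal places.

y_p = 1.25 m

γ = ρg = 1104 × 9.81 / 1000 = 10.83024 kN/m³.
The plate makes 45° with the vertical, i.e. θ = 90° − 45° = 45° to the horizontal. Measuring y along the incline from the free-surface line, vertical depth h = y·sinθ with sinθ = 0.707107.
The centroid is at the centre, 1 m below the top of the plate, so y_c = 1 m and h_c = 1 × 0.707107 = 0.707107 m.
A = π(1)² = 3.14159 m².
Resultant F = γ·h_c·A = 10.83024 × 0.707107 × 3.14159 = 24.0587 kN.
I_c = πr⁴/4 = π × 1⁴/4 = 0.785398 m⁴.
Centre of pressure: y_p = y_c + I_c/(y_c·A) = 1 + 0.785398/(1 × 3.14159) = 1 + 0.25 = 1.25 m along the plane.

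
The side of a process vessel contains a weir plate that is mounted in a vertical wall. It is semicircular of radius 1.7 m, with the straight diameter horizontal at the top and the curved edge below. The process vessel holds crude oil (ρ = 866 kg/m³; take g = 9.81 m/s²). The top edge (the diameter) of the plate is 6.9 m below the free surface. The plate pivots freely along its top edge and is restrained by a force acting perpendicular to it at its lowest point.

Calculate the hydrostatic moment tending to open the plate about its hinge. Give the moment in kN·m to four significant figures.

M ≈ 219.9 kN·m

γ = ρg = 866 × 9.81 / 1000 = 8.49546 kN/m³.
The centroid of a semicircle lies 4r/(3π) = 0.721502 m from the diameter, here below the top edge, so the centroid depth is h_c = 6.9 + 0.721502 = 7.6215 m.
A = πr²/2 = π × 1.7²/2 = 4.5396 m².
Resultant F = γ·h_c·A = 8.49546 × 7.6215 × 4.5396 = 293.931 kN.
I_c = (π/8 − 8/(9π))·r⁴ = 0.109757 × 1.7⁴ = 0.916701 m⁴.
Centre of pressure: y_p = y_c + I_c/(y_c·A) = 7.6215 + 0.916701/(7.6215 × 4.5396) = 7.6215 + 0.0264954 = 7.648 m along the plane.
The resultant acts 0.721502 + 0.0264954 = 0.747997 m (along the plate) below the hinge at the top edge, so the moment about the hinge is M = F × 0.747997 = 293.931 × 0.747997 = 219.86 kN·m.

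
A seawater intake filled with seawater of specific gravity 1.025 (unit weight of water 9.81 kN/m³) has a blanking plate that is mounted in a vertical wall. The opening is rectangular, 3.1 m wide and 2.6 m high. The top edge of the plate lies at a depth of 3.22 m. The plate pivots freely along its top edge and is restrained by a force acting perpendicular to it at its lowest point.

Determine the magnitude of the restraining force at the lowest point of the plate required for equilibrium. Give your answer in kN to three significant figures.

P ≈ 201 kN

γ = 1.025 × 9.81 = 10.05525 kN/m³.
The centroid lies 2.6/2 = 1.3 m below the top edge, so the centroid depth is h_c = 3.22 + 1.3 = 4.52 m.
A = 3.1 × 2.6 = 8.06 m².
Resultant F = γ·h_c·A = 10.05525 × 4.52 × 8.06 = 366.325 kN.
I_c = b·h³/12 = 3.1 × 2.6³/12 = 4.54047 m⁴.
Centre of pressure: y_p = y_c + I_c/(y_c·A) = 4.52 + 4.54047/(4.52 × 8.06) = 4.52 + 0.124631 = 4.64463 m along the plane.
The resultant acts 1.3 + 0.124631 = 1.42463 m (along the plate) below the hinge at the top edge, so the moment about the hinge is M = F × 1.42463 = 366.325 × 1.42463 = 521.878 kN·m.
A normal force at the bottom, 2.6 m from the hinge, must supply this moment: P = 521.878/2.6 = 200.722 kN.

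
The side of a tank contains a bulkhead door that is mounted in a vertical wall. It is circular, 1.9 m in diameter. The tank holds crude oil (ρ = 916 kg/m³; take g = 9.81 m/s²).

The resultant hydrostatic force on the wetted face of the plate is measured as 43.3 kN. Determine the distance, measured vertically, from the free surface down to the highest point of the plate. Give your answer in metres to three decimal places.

d_top ≈ 0.750 m

γ = ρg = 916 × 9.81 / 1000 = 8.98596 kN/m³.
A = π(0.95)² = 2.83529 m².
From F = γ·h_c·A, the centroid depth is h_c = 43.3/(8.98596 × 2.83529) = 1.69952 m.
The centroid is at the centre, 0.95 m below the top of the plate, so the highest point sits at h_top = 1.69952 − 0.95 = 0.74952 m below the surface.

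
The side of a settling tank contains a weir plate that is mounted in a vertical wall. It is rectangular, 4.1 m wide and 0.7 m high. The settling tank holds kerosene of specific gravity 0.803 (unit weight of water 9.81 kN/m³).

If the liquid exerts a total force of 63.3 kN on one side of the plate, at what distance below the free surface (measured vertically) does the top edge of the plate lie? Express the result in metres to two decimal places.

d_top ≈ 2.45 m

γ = 0.803 × 9.81 = 7.87743 kN/m³.
A = 4.1 × 0.7 = 2.87 m².
From F = γ·h_c·A, the centroid depth is h_c = 63.3/(7.87743 × 2.87) = 2.79987 m.
The centroid lies 0.7/2 = 0.35 m below the top edge, so the top edge sits at h_top = 2.79987 − 0.35 = 2.44987 m below the surface.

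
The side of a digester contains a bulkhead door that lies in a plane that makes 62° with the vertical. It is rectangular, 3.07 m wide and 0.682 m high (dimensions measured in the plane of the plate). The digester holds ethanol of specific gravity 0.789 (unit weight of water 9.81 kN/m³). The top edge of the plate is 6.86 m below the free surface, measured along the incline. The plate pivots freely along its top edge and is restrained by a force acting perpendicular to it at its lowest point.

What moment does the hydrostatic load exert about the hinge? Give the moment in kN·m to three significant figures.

γ = 0.789 × 9.81 = 7.74009 kN/m³.
The plate makes 62° with the vertical, i.e. θ = 90° − 62° = 28° to the horizontal. Measuring y along the incline from the free-surface line, vertical depth h = y·sinθ with sinθ = 0.469472.
The centroid lies 0.682/2 = 0.341 m below the top edge, so y_c = 6.86 + 0.341 = 7.201 m and h_c = 7.201 × 0.469472 = 3.38067 m.
A = 3.07 × 0.682 = 2.09374 m².
Resultant F = γ·h_c·A = 7.74009 × 3.38067 × 2.09374 = 54.7862 kN.
I_c = b·h³/12 = 3.07 × 0.682³/12 = 0.0811541 m⁴.
Centre of pressure: y_p = y_c + I_c/(y_c·A) = 7.201 + 0.0811541/(7.201 × 2.09374) = 7.201 + 0.00538263 = 7.20638 m along the plane.
The resultant acts 0.341 + 0.00538263 = 0.346383 m (along the plate) below the hinge at the top edge, so the moment about the hinge is M = F × 0.346383 = 54.7862 × 0.346383 = 18.977 kN·m.

M ≈ 19.0 kN·m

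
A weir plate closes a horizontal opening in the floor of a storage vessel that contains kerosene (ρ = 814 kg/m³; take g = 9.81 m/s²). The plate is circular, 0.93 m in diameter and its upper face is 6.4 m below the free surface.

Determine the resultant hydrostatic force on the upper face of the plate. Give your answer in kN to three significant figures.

F ≈ 34.7 kN

γ = ρg = 814 × 9.81 / 1000 = 7.98534 kN/m³.
The plate is horizontal, so pressure is uniform at p = γ·h = 7.98534 × 6.4 = 51.1062 kN/m².
A = π(0.465)² = 0.679291 m².
F = p·A = 51.1062 × 0.679291 = 34.716 kN.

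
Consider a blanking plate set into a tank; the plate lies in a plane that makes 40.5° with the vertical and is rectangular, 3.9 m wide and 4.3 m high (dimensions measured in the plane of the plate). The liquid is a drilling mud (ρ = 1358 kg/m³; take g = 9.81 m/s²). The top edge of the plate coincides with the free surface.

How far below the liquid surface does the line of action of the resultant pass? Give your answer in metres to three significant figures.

γ = ρg = 1358 × 9.81 / 1000 = 13.32198 kN/m³.
The plate makes 40.5° with the vertical, i.e. θ = 90° − 40.5° = 49.5° to the horizontal. Measuring y along the incline from the free-surface line, vertical depth h = y·sinθ with sinθ = 0.760406.
The centroid lies 4.3/2 = 2.15 m below the top edge, so y_c = 2.15 m and h_c = 2.15 × 0.760406 = 1.63487 m.
A = 3.9 × 4.3 = 16.77 m².
Resultant F = γ·h_c·A = 13.32198 × 1.63487 × 16.77 = 365.246 kN.
I_c = b·h³/12 = 3.9 × 4.3³/12 = 25.8398 m⁴.
Centre of pressure: y_p = y_c + I_c/(y_c·A) = 2.15 + 25.8398/(2.15 × 16.77) = 2.15 + 0.716667 = 2.86667 m along the plane.
Vertically, h_p = y_p·sinθ = 2.86667 × 0.760406 = 2.17983 m.

h_p = 2.18 m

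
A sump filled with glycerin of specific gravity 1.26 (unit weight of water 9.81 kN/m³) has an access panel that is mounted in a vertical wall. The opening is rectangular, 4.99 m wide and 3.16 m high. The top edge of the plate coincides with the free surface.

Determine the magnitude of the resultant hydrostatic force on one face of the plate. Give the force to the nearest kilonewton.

F ≈ 308 kN

γ = 1.26 × 9.81 = 12.3606 kN/m³.
The centroid lies 3.16/2 = 1.58 m below the top edge, so the centroid depth is h_c = 1.58 m.
A = 4.99 × 3.16 = 15.7684 m².
Resultant F = γ·h_c·A = 12.3606 × 1.58 × 15.7684 = 307.953 kN.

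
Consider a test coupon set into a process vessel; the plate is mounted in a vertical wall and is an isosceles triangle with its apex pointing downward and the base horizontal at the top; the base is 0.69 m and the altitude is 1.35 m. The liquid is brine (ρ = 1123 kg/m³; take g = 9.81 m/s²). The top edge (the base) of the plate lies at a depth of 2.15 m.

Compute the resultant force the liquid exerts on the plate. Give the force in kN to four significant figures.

γ = ρg = 1123 × 9.81 / 1000 = 11.01663 kN/m³.
With the apex down, the centroid sits h/3 = 1.35/3 = 0.45 m below the base (the top edge), so the centroid depth is h_c = 2.15 + 0.45 = 2.6 m.
A = ½ × 0.69 × 1.35 = 0.46575 m².
Resultant F = γ·h_c·A = 11.01663 × 2.6 × 0.46575 = 13.3406 kN.

F ≈ 13.34 kN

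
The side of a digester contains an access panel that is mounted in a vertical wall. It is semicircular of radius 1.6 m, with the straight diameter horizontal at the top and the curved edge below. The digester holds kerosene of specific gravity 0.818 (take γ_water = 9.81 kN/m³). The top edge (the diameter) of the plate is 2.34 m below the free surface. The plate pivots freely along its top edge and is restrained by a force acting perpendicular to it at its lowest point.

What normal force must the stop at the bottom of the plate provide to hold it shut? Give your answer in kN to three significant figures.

P ≈ 45.0 kN

γ = 0.818 × 9.81 = 8.02458 kN/m³.
The centroid of a semicircle lies 4r/(3π) = 0.679061 m from the diameter, here below the top edge, so the centroid depth is h_c = 2.34 + 0.679061 = 3.01906 m.
A = πr²/2 = π × 1.6²/2 = 4.02124 m².
Resultant F = γ·h_c·A = 8.02458 × 3.01906 × 4.02124 = 97.4213 kN.
I_c = (π/8 − 8/(9π))·r⁴ = 0.109757 × 1.6⁴ = 0.719303 m⁴.
Centre of pressure: y_p = y_c + I_c/(y_c·A) = 3.01906 + 0.719303/(3.01906 × 4.02124) = 3.01906 + 0.0592489 = 3.07831 m along the plane.
The resultant acts 0.679061 + 0.0592489 = 0.73831 m (along the plate) below the hinge at the top edge, so the moment about the hinge is M = F × 0.73831 = 97.4213 × 0.73831 = 71.9271 kN·m.
A normal force at the bottom, 1.6 m from the hinge, must supply this moment: P = 71.9271/1.6 = 44.9544 kN.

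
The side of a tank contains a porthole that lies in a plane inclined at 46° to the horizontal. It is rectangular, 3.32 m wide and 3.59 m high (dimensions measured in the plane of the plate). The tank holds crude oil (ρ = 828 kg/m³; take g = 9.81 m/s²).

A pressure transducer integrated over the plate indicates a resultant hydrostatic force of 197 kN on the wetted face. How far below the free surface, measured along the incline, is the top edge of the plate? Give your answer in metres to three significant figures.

y_top ≈ 1.03 m

γ = ρg = 828 × 9.81 / 1000 = 8.12268 kN/m³.
A = 3.32 × 3.59 = 11.9188 m².
From F = γ·h_c·A, the centroid depth is h_c = 197/(8.12268 × 11.9188) = 2.03486 m.
Let θ = 46° be the plate's angle to the horizontal; measure y along the incline from where the plane meets the free surface. Vertical depth h = y·sinθ with sinθ = 0.719340.
Along the incline, y_c = h_c/sinθ = 2.03486/0.719340 = 2.82879 m.
The centroid lies 3.59/2 = 1.795 m below the top edge, so the top edge sits at y_top = 2.82879 − 1.795 = 1.03379 m along the incline.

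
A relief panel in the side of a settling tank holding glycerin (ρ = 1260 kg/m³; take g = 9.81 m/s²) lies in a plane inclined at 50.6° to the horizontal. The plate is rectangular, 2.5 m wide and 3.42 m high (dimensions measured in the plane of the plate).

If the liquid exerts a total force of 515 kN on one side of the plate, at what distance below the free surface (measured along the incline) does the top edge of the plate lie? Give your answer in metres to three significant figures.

γ = ρg = 1260 × 9.81 / 1000 = 12.3606 kN/m³.
A = 2.5 × 3.42 = 8.55 m².
From F = γ·h_c·A, the centroid depth is h_c = 515/(12.3606 × 8.55) = 4.87306 m.
Let θ = 50.6° be the plate's angle to the horizontal; measure y along the incline from where the plane meets the free surface. Vertical depth h = y·sinθ with sinθ = 0.772734.
Along the incline, y_c = h_c/sinθ = 4.87306/0.772734 = 6.30626 m.
The centroid lies 3.42/2 = 1.71 m below the top edge, so the top edge sits at y_top = 6.30626 − 1.71 = 4.59626 m along the incline.

y_top ≈ 4.60 m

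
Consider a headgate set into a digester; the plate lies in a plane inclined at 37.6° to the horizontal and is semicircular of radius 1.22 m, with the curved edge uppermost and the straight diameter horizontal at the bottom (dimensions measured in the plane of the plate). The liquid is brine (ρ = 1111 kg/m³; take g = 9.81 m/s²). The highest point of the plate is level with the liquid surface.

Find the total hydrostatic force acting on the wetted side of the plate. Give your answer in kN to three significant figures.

F ≈ 10.9 kN

γ = ρg = 1111 × 9.81 / 1000 = 10.89891 kN/m³.
Let θ = 37.6° be the plate's angle to the horizontal; measure y along the incline from where the plane meets the free surface. Vertical depth h = y·sinθ with sinθ = 0.610145.
The centroid lies 4r/(3π) = 0.517784 m above the diameter, so r − 4r/(3π) = 1.22 − 0.517784 = 0.702216 m below the topmost point, so y_c = 0.702216 m and h_c = 0.702216 × 0.610145 = 0.428454 m.
A = πr²/2 = π × 1.22²/2 = 2.33797 m².
Resultant F = γ·h_c·A = 10.89891 × 0.428454 × 2.33797 = 10.9176 kN.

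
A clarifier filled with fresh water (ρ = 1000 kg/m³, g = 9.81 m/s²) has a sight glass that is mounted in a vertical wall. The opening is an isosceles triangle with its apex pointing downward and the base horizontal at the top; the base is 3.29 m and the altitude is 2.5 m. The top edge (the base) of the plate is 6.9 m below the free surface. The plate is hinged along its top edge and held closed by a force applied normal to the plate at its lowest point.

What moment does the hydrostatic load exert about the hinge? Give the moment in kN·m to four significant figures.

γ = ρg = 1000 × 9.81 = 9810 N/m³ = 9.81 kN/m³.
With the apex down, the centroid sits h/3 = 2.5/3 = 0.833333 m below the base (the top edge), so the centroid depth is h_c = 6.9 + 0.833333 = 7.73333 m.
A = ½ × 3.29 × 2.5 = 4.1125 m².
Resultant F = γ·h_c·A = 9.81 × 7.73333 × 4.1125 = 311.991 kN.
I_c = b·h³/36 = 3.29 × 2.5³/36 = 1.42795 m⁴.
Centre of pressure: y_p = y_c + I_c/(y_c·A) = 7.73333 + 1.42795/(7.73333 × 4.1125) = 7.73333 + 0.0448994 = 7.77823 m along the plane.
The resultant acts 0.833333 + 0.0448994 = 0.878232 m (along the plate) below the hinge at the top edge, so the moment about the hinge is M = F × 0.878232 = 311.991 × 0.878232 = 274 kN·m.

M ≈ 274.0 kN·m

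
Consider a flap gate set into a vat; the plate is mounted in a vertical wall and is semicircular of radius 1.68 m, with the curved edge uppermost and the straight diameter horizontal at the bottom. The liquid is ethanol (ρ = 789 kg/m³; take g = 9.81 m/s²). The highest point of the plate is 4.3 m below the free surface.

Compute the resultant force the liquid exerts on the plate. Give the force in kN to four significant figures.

γ = ρg = 789 × 9.81 / 1000 = 7.74009 kN/m³.
The centroid lies 4r/(3π) = 0.713014 m above the diameter, so r − 4r/(3π) = 1.68 − 0.713014 = 0.966986 m below the topmost point, so the centroid depth is h_c = 4.3 + 0.966986 = 5.26699 m.
A = πr²/2 = π × 1.68²/2 = 4.43342 m².
Resultant F = γ·h_c·A = 7.74009 × 5.26699 × 4.43342 = 180.737 kN.

F ≈ 180.7 kN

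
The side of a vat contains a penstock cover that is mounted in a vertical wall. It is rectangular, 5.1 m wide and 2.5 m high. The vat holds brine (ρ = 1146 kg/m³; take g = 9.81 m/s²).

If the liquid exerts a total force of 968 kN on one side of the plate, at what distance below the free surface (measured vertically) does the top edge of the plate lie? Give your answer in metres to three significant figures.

d_top ≈ 5.50 m

γ = ρg = 1146 × 9.81 / 1000 = 11.24226 kN/m³.
A = 5.1 × 2.5 = 12.75 m².
From F = γ·h_c·A, the centroid depth is h_c = 968/(11.24226 × 12.75) = 6.75323 m.
The centroid lies 2.5/2 = 1.25 m below the top edge, so the top edge sits at h_top = 6.75323 − 1.25 = 5.50323 m below the surface.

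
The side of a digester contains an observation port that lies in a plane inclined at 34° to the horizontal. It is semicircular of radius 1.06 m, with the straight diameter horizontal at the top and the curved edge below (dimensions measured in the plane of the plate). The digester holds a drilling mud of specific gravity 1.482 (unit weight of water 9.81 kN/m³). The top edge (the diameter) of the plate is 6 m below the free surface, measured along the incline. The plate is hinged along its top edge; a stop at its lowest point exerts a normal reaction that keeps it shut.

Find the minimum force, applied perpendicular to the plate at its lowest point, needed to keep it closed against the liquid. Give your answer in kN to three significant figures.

P ≈ 40.3 kN

γ = 1.482 × 9.81 = 14.53842 kN/m³.
Let θ = 34° be the plate's angle to the horizontal; measure y along the incline from where the plane meets the free surface. Vertical depth h = y·sinθ with sinθ = 0.559193.
The centroid of a semicircle lies 4r/(3π) = 0.449878 m from the diameter, here below the top edge, so y_c = 6 + 0.449878 = 6.44988 m and h_c = 6.44988 × 0.559193 = 3.60673 m.
A = πr²/2 = π × 1.06²/2 = 1.76495 m².
Resultant F = γ·h_c·A = 14.53842 × 3.60673 × 1.76495 = 92.5472 kN.
I_c = (π/8 − 8/(9π))·r⁴ = 0.109757 × 1.06⁴ = 0.138566 m⁴.
Centre of pressure: y_p = y_c + I_c/(y_c·A) = 6.44988 + 0.138566/(6.44988 × 1.76495) = 6.44988 + 0.0121723 = 6.46205 m along the plane.
The resultant acts 0.449878 + 0.0121723 = 0.46205 m (along the plate) below the hinge at the top edge, so the moment about the hinge is M = F × 0.46205 = 92.5472 × 0.46205 = 42.7614 kN·m.
A normal force at the bottom, 1.06 m from the hinge, must supply this moment: P = 42.7614/1.06 = 40.3409 kN.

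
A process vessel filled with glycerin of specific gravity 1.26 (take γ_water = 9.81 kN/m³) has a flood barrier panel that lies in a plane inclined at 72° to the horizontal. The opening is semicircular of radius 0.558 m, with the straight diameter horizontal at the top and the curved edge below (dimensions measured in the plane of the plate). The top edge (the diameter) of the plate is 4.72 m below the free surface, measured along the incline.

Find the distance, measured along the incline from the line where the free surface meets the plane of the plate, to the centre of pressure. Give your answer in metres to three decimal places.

γ = 1.26 × 9.81 = 12.3606 kN/m³.
Let θ = 72° be the plate's angle to the horizontal; measure y along the incline from where the plane meets the free surface. Vertical depth h = y·sinθ with sinθ = 0.951057.
The centroid of a semicircle lies 4r/(3π) = 0.236823 m from the diameter, here below the top edge, so y_c = 4.72 + 0.236823 = 4.95682 m and h_c = 4.95682 × 0.951057 = 4.71422 m.
A = πr²/2 = π × 0.558²/2 = 0.489089 m².
Resultant F = γ·h_c·A = 12.3606 × 4.71422 × 0.489089 = 28.4995 kN.
I_c = (π/8 − 8/(9π))·r⁴ = 0.109757 × 0.558⁴ = 0.0106407 m⁴.
Centre of pressure: y_p = y_c + I_c/(y_c·A) = 4.95682 + 0.0106407/(4.95682 × 0.489089) = 4.95682 + 0.00438914 = 4.96121 m along the plane.

y_p = 4.961 m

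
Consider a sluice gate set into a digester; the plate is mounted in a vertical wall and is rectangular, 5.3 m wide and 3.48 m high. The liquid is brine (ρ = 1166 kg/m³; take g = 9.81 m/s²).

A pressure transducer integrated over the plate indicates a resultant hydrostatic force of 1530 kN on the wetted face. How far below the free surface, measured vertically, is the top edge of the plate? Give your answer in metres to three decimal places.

γ = ρg = 1166 × 9.81 / 1000 = 11.43846 kN/m³.
A = 5.3 × 3.48 = 18.444 m².
From F = γ·h_c·A, the centroid depth is h_c = 1530/(11.43846 × 18.444) = 7.25218 m.
The centroid lies 3.48/2 = 1.74 m below the top edge, so the top edge sits at h_top = 7.25218 − 1.74 = 5.51218 m below the surface.

d_top ≈ 5.512 m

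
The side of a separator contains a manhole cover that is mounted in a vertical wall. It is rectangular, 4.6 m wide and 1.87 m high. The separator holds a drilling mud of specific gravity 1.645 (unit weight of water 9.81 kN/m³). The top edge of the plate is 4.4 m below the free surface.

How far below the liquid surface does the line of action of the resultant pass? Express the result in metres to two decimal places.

γ = 1.645 × 9.81 = 16.13745 kN/m³.
The centroid lies 1.87/2 = 0.935 m below the top edge, so the centroid depth is h_c = 4.4 + 0.935 = 5.335 m.
A = 4.6 × 1.87 = 8.602 m².
Resultant F = γ·h_c·A = 16.13745 × 5.335 × 8.602 = 740.575 kN.
I_c = b·h³/12 = 4.6 × 1.87³/12 = 2.50669 m⁴.
Centre of pressure: y_p = y_c + I_c/(y_c·A) = 5.335 + 2.50669/(5.335 × 8.602) = 5.335 + 0.0546219 = 5.38962 m along the plane.

h_p = 5.39 m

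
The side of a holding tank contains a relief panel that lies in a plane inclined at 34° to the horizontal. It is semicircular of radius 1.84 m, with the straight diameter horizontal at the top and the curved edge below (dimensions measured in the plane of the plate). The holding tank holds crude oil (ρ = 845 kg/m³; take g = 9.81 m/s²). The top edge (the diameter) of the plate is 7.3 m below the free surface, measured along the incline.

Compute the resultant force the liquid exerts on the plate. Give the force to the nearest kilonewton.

F ≈ 199 kN

γ = ρg = 845 × 9.81 / 1000 = 8.28945 kN/m³.
Let θ = 34° be the plate's angle to the horizontal; measure y along the incline from where the plane meets the free surface. Vertical depth h = y·sinθ with sinθ = 0.559193.
The centroid of a semicircle lies 4r/(3π) = 0.78092 m from the diameter, here below the top edge, so y_c = 7.3 + 0.78092 = 8.08092 m and h_c = 8.08092 × 0.559193 = 4.51879 m.
A = πr²/2 = π × 1.84²/2 = 5.31809 m².
Resultant F = γ·h_c·A = 8.28945 × 4.51879 × 5.31809 = 199.207 kN.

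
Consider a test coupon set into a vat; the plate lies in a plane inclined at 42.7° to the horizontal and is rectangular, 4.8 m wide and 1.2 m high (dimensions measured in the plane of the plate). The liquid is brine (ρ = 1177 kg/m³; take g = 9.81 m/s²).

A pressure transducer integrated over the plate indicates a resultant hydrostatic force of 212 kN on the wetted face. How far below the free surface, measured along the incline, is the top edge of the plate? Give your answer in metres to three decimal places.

y_top ≈ 4.100 m

γ = ρg = 1177 × 9.81 / 1000 = 11.54637 kN/m³.
A = 4.8 × 1.2 = 5.76 m².
From F = γ·h_c·A, the centroid depth is h_c = 212/(11.54637 × 5.76) = 3.18763 m.
Let θ = 42.7° be the plate's angle to the horizontal; measure y along the incline from where the plane meets the free surface. Vertical depth h = y·sinθ with sinθ = 0.678160.
Along the incline, y_c = h_c/sinθ = 3.18763/0.678160 = 4.70041 m.
The centroid lies 1.2/2 = 0.6 m below the top edge, so the top edge sits at y_top = 4.70041 − 0.6 = 4.10041 m along the incline.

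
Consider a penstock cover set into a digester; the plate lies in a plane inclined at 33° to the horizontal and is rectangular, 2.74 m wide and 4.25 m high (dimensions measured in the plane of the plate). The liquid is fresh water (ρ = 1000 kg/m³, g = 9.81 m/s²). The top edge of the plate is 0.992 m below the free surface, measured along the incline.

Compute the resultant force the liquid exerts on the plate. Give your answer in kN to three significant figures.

γ = ρg = 1000 × 9.81 = 9810 N/m³ = 9.81 kN/m³.
Let θ = 33° be the plate's angle to the horizontal; measure y along the incline from where the plane meets the free surface. Vertical depth h = y·sinθ with sinθ = 0.544639.
The centroid lies 4.25/2 = 2.125 m below the top edge, so y_c = 0.992 + 2.125 = 3.117 m and h_c = 3.117 × 0.544639 = 1.69764 m.
A = 2.74 × 4.25 = 11.645 m².
Resultant F = γ·h_c·A = 9.81 × 1.69764 × 11.645 = 193.934 kN.

F ≈ 194 kN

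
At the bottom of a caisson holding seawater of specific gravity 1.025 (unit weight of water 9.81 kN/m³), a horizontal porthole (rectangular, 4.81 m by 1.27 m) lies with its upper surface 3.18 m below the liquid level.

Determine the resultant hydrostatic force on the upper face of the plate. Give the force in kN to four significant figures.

F ≈ 195.3 kN

γ = 1.025 × 9.81 = 10.05525 kN/m³.
The plate is horizontal, so pressure is uniform at p = γ·h = 10.05525 × 3.18 = 31.9757 kN/m².
A = 4.81 × 1.27 = 6.1087 m².
F = p·A = 31.9757 × 6.1087 = 195.33 kN.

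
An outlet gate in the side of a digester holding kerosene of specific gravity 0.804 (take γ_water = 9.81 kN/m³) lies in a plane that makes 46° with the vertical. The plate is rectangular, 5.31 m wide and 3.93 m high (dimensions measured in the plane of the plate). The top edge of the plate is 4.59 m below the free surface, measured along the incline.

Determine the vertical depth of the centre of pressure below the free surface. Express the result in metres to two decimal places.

γ = 0.804 × 9.81 = 7.88724 kN/m³.
The plate makes 46° with the vertical, i.e. θ = 90° − 46° = 44° to the horizontal. Measuring y along the incline from the free-surface line, vertical depth h = y·sinθ with sinθ = 0.694658.
The centroid lies 3.93/2 = 1.965 m below the top edge, so y_c = 4.59 + 1.965 = 6.555 m and h_c = 6.555 × 0.694658 = 4.55348 m.
A = 5.31 × 3.93 = 20.8683 m².
Resultant F = γ·h_c·A = 7.88724 × 4.55348 × 20.8683 = 749.472 kN.
I_c = b·h³/12 = 5.31 × 3.93³/12 = 26.8591 m⁴.
Centre of pressure: y_p = y_c + I_c/(y_c·A) = 6.555 + 26.8591/(6.555 × 20.8683) = 6.555 + 0.19635 = 6.75135 m along the plane.
Vertically, h_p = y_p·sinθ = 6.75135 × 0.694658 = 4.68988 m.

h_p = 4.69 m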